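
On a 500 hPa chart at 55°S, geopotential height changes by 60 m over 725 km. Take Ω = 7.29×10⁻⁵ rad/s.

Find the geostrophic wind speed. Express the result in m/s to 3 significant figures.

Coriolis parameter at 55°S:
f = 2Ω sin φ = 2 × 7.29×10⁻⁵ × sin 55° = 1.19×10⁻⁴ s⁻¹
Height gradient: |∂Z/∂n| = 60 m / 725000 m = 8.28×10⁻⁵
On a pressure surface, geostrophic balance gives V_g = (g/f)|∂Z/∂n|:
V_g = 9.81 × 8.28×10⁻⁵ / 1.19×10⁻⁴ = 6.80 m/s

6.80 m/s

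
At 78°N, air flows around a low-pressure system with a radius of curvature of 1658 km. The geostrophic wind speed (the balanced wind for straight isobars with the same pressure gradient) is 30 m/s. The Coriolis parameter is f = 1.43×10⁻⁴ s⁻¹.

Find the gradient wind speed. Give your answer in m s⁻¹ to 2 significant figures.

27 m s⁻¹

Around a low, centrifugal force acts outward with Coriolis, so pressure-gradient force balances both:
(1/ρ)|∂P/∂n| = fV + V²/R  →  V² + fR·V − fR·V_g = 0
With fR = 1.43×10⁻⁴ × 1658×10³ m = 237 m/s:
V = [−fR + √((fR)² + 4 fR V_g)]/2 = [−237 + √(237² + 4×237×30)]/2 = 26.9 m/s
Subgeostrophic (V < V_g = 30 m/s), as expected around a low.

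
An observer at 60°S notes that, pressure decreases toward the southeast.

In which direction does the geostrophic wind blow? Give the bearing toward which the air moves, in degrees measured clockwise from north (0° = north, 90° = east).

The pressure-gradient force points toward the southeast (bearing 135°).
Geostrophic balance: in the Southern Hemisphere the Coriolis force deflects motion to the left, so the geostrophic wind blows 90° to the left of the pressure-gradient force (low pressure on the right).
Rotating 135° by 90° counterclockwise gives 045° — the wind blows toward the northeast.

045°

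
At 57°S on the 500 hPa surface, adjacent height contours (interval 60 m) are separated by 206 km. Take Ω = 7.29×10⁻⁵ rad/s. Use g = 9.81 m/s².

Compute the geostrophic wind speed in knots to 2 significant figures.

Coriolis parameter at 57°S:
f = 2Ω sin φ = 2 × 7.29×10⁻⁵ × sin 57° = 1.22×10⁻⁴ s⁻¹
Height gradient: |∂Z/∂n| = 60 m / 206000 m = 2.91×10⁻⁴
On a pressure surface, geostrophic balance gives V_g = (g/f)|∂Z/∂n|:
V_g = 9.81 × 2.91×10⁻⁴ / 1.22×10⁻⁴ = 23.4 m/s
Converting: 23.4 m/s × 1.944 = 45 knots

45 knots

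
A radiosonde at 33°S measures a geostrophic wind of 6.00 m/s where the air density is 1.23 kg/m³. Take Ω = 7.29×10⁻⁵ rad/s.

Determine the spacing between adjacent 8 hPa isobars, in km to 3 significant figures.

Coriolis parameter at 33°S:
f = 2Ω sin φ = 2 × 7.29×10⁻⁵ × sin 33° = 7.94×10⁻⁵ s⁻¹
Geostrophic balance rearranged: |∂P/∂n| = f ρ V_g
|∂P/∂n| = 7.94×10⁻⁵ × 1.23 × 6.00 = 5.86×10⁻⁴ Pa/m
Isobar spacing: Δn = ΔP/|∂P/∂n| = 800 Pa / 5.86×10⁻⁴ Pa/m = 1365109 m ≈ 1370 km

1370 km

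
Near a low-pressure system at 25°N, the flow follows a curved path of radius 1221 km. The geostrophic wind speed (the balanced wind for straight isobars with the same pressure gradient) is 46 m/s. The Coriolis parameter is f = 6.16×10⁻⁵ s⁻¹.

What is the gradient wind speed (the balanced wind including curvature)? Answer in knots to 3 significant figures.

Around a low, centrifugal force acts outward with Coriolis, so pressure-gradient force balances both:
(1/ρ)|∂P/∂n| = fV + V²/R  →  V² + fR·V − fR·V_g = 0
With fR = 6.16×10⁻⁵ × 1221×10³ m = 75.2 m/s:
V = [−fR + √((fR)² + 4 fR V_g)]/2 = [−75.2 + √(75.2² + 4×75.2×46)]/2 = 32.2 m/s
Subgeostrophic (V < V_g = 46 m/s), as expected around a low.
Converting: 32.2 m/s × 1.944 = 62.6 knots

62.6 knots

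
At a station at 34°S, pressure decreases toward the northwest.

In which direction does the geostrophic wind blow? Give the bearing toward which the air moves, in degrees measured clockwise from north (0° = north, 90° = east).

The pressure-gradient force points toward the northwest (bearing 315°).
Geostrophic balance: in the Southern Hemisphere the Coriolis force deflects motion to the left, so the geostrophic wind blows 90° to the left of the pressure-gradient force (low pressure on the right).
Rotating 315° by 90° counterclockwise gives 225° — the wind blows toward the southwest.

225°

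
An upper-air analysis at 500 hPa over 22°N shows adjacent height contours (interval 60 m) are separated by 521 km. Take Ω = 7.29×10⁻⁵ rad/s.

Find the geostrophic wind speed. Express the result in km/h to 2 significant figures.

74 km/h

Coriolis parameter at 22°N:
f = 2Ω sin φ = 2 × 7.29×10⁻⁵ × sin 22° = 5.46×10⁻⁵ s⁻¹
Height gradient: |∂Z/∂n| = 60 m / 521000 m = 1.15×10⁻⁴
On a pressure surface, geostrophic balance gives V_g = (g/f)|∂Z/∂n|:
V_g = 9.81 × 1.15×10⁻⁴ / 5.46×10⁻⁵ = 20.7 m/s
Converting: 20.7 m/s × 3.6 = 74 km/h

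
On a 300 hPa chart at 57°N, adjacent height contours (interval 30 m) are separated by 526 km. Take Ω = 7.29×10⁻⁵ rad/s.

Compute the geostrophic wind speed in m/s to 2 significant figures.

4.6 m/s

Coriolis parameter at 57°N:
f = 2Ω sin φ = 2 × 7.29×10⁻⁵ × sin 57° = 1.22×10⁻⁴ s⁻¹
Height gradient: |∂Z/∂n| = 30 m / 526000 m = 5.70×10⁻⁵
On a pressure surface, geostrophic balance gives V_g = (g/f)|∂Z/∂n|:
V_g = 9.81 × 5.70×10⁻⁵ / 1.22×10⁻⁴ = 4.58 m/s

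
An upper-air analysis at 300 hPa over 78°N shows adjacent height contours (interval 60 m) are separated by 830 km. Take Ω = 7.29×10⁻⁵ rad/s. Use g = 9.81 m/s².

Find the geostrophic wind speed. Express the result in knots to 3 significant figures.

Coriolis parameter at 78°N:
f = 2Ω sin φ = 2 × 7.29×10⁻⁵ × sin 78° = 1.43×10⁻⁴ s⁻¹
Height gradient: |∂Z/∂n| = 60 m / 830000 m = 7.23×10⁻⁵
On a pressure surface, geostrophic balance gives V_g = (g/f)|∂Z/∂n|:
V_g = 9.81 × 7.23×10⁻⁵ / 1.43×10⁻⁴ = 4.97 m/s
Converting: 4.97 m/s × 1.944 = 9.67 knots

9.67 knots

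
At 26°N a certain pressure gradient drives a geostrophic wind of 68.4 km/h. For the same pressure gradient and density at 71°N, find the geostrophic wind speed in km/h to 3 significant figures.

31.7 km/h

With the same pressure gradient and density, V_g ∝ 1/f ∝ 1/sin φ.
V₂ = V₁ · sin φ₁ / sin φ₂ = 68.4 × sin 26° / sin 71°
V₂ = 68.4 × 0.4384/0.9455 = 31.7 km/h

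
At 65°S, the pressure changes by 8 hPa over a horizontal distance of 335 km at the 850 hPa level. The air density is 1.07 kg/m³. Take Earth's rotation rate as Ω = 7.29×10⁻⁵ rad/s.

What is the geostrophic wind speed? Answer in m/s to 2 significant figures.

17 m/s

Coriolis parameter at 65°S:
f = 2Ω sin φ = 2 × 7.29×10⁻⁵ × sin 65° = 1.32×10⁻⁴ s⁻¹
Pressure gradient: |∂P/∂n| = 800 Pa / 335000 m = 2.39×10⁻³ Pa/m
Geostrophic balance (pressure-gradient force = Coriolis force):
V_g = (1/(fρ)) |∂P/∂n| = 2.39×10⁻³ / (1.32×10⁻⁴ × 1.07) = 16.9 m/s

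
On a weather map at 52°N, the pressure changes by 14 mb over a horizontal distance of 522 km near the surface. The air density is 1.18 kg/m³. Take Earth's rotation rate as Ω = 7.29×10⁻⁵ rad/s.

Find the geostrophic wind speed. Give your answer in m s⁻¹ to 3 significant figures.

19.8 m s⁻¹

Coriolis parameter at 52°N:
f = 2Ω sin φ = 2 × 7.29×10⁻⁵ × sin 52° = 1.15×10⁻⁴ s⁻¹
Pressure gradient: |∂P/∂n| = 1400 Pa / 522000 m = 2.68×10⁻³ Pa/m
Geostrophic balance (pressure-gradient force = Coriolis force):
V_g = (1/(fρ)) |∂P/∂n| = 2.68×10⁻³ / (1.15×10⁻⁴ × 1.18) = 19.8 m/s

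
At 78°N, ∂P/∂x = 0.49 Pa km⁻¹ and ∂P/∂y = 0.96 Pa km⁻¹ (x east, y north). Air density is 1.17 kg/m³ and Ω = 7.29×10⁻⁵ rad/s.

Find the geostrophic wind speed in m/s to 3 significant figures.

Coriolis parameter at 78°N:
f = 2Ω sin φ = 2 × 7.29×10⁻⁵ × sin 78° = 1.43×10⁻⁴ s⁻¹
Component geostrophic relations (x east, y north):
u_g = −(1/(fρ)) ∂P/∂y,  v_g = (1/(fρ)) ∂P/∂x
u_g = −(0.96×10⁻³)/(1.43×10⁻⁴ × 1.17) = −5.75 m/s;  v_g = (0.49×10⁻³)/(1.43×10⁻⁴ × 1.17) = 2.94 m/s
|V_g| = √(u_g² + v_g²) = 6.46 m/s

6.46 m/s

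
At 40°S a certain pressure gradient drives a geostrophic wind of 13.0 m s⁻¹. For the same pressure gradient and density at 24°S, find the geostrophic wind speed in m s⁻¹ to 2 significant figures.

21 m s⁻¹

With the same pressure gradient and density, V_g ∝ 1/f ∝ 1/sin φ.
V₂ = V₁ · sin φ₁ / sin φ₂ = 13.0 × sin 40° / sin 24°
V₂ = 13.0 × 0.6428/0.4067 = 21 m s⁻¹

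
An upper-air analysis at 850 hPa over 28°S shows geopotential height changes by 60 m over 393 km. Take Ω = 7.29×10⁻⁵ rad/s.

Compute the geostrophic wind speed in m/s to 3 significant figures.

Coriolis parameter at 28°S:
f = 2Ω sin φ = 2 × 7.29×10⁻⁵ × sin 28° = 6.84×10⁻⁵ s⁻¹
Height gradient: |∂Z/∂n| = 60 m / 393000 m = 1.53×10⁻⁴
On a pressure surface, geostrophic balance gives V_g = (g/f)|∂Z/∂n|:
V_g = 9.81 × 1.53×10⁻⁴ / 6.84×10⁻⁵ = 21.9 m/s

21.9 m/s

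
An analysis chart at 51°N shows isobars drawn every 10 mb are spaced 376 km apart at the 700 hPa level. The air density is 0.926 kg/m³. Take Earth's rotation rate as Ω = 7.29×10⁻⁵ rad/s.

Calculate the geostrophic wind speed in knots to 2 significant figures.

Coriolis parameter at 51°N:
f = 2Ω sin φ = 2 × 7.29×10⁻⁵ × sin 51° = 1.13×10⁻⁴ s⁻¹
Pressure gradient: |∂P/∂n| = 1000 Pa / 376000 m = 2.66×10⁻³ Pa/m
Geostrophic balance (pressure-gradient force = Coriolis force):
V_g = (1/(fρ)) |∂P/∂n| = 2.66×10⁻³ / (1.13×10⁻⁴ × 0.926) = 25.3 m/s
Converting: 25.3 m/s × 1.944 = 49 knots

49 knots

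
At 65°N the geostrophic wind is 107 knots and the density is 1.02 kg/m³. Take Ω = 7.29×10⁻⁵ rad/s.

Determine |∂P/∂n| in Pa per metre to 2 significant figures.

Coriolis parameter at 65°N:
f = 2Ω sin φ = 2 × 7.29×10⁻⁵ × sin 65° = 1.32×10⁻⁴ s⁻¹
Wind speed in SI: 107 knots = 55.0 m/s
Geostrophic balance rearranged: |∂P/∂n| = f ρ V_g
|∂P/∂n| = 1.32×10⁻⁴ × 1.02 × 55.0 = 7.42×10⁻³ Pa/m

7.4×10⁻³ Pa/m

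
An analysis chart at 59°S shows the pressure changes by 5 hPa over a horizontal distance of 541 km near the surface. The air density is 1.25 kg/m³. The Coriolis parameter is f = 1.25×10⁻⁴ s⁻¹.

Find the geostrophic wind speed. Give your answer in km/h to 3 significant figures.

Pressure gradient: |∂P/∂n| = 500 Pa / 541000 m = 9.24×10⁻⁴ Pa/m
Geostrophic balance (pressure-gradient force = Coriolis force):
V_g = (1/(fρ)) |∂P/∂n| = 9.24×10⁻⁴ / (1.25×10⁻⁴ × 1.25) = 5.91 m/s
Converting: 5.91 m/s × 3.6 = 21.3 km/h

21.3 km/h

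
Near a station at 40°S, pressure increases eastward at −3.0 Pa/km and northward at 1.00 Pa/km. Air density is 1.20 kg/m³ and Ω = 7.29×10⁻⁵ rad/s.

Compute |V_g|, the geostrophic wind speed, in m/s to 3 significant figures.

Coriolis parameter at 40°S:
f = 2Ω sin φ = 2 × 7.29×10⁻⁵ × sin 40° = 9.37×10⁻⁵ s⁻¹
In the Southern Hemisphere f is negative: f = −9.37×10⁻⁵ s⁻¹.
Component geostrophic relations (x east, y north):
u_g = −(1/(fρ)) ∂P/∂y,  v_g = (1/(fρ)) ∂P/∂x
u_g = −(1.00×10⁻³)/(−9.37×10⁻⁵ × 1.20) = 8.89 m/s;  v_g = (−3.0×10⁻³)/(−9.37×10⁻⁵ × 1.20) = 26.7 m/s
|V_g| = √(u_g² + v_g²) = 28.1 m/s

28.1 m/s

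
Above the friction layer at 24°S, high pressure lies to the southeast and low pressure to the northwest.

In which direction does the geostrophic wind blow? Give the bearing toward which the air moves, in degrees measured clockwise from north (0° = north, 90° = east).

The pressure-gradient force points toward the northwest (bearing 315°).
Geostrophic balance: in the Southern Hemisphere the Coriolis force deflects motion to the left, so the geostrophic wind blows 90° to the left of the pressure-gradient force (low pressure on the right).
Rotating 315° by 90° counterclockwise gives 225° — the wind blows toward the southwest.

225°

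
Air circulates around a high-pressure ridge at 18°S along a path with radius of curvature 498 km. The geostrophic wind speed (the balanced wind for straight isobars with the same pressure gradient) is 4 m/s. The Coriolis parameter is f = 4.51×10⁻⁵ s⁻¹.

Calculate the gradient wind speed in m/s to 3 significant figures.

Around a high, pressure-gradient force acts outward with centrifugal, so Coriolis balances both:
fV = (1/ρ)|∂P/∂n| + V²/R  →  V² − fR·V + fR·V_g = 0
With fR = 4.51×10⁻⁵ × 498×10³ m = 22.5 m/s:
V = [fR − √((fR)² − 4 fR V_g)]/2 = [22.5 − √(22.5² − 4×22.5×4)]/2 = 5.21 m/s
Supergeostrophic (V > V_g = 4 m/s), as expected around a high.

5.21 m/s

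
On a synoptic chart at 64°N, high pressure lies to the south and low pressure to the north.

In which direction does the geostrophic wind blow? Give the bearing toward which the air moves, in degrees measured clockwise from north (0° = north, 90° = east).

The pressure-gradient force points toward the north (bearing 000°).
Geostrophic balance: in the Northern Hemisphere the Coriolis force deflects motion to the right, so the geostrophic wind blows 90° to the right of the pressure-gradient force (low pressure on the left).
Rotating 000° by 90° clockwise gives 090° — the wind blows toward the east.

090°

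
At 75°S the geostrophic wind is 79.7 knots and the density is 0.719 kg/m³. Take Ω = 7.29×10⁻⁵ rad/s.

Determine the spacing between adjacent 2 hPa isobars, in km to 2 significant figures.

Coriolis parameter at 75°S:
f = 2Ω sin φ = 2 × 7.29×10⁻⁵ × sin 75° = 1.41×10⁻⁴ s⁻¹
Wind speed in SI: 79.7 knots = 41.0 m/s
Geostrophic balance rearranged: |∂P/∂n| = f ρ V_g
|∂P/∂n| = 1.41×10⁻⁴ × 0.719 × 41.0 = 4.15×10⁻³ Pa/m
Isobar spacing: Δn = ΔP/|∂P/∂n| = 200 Pa / 4.15×10⁻³ Pa/m = 48173 m ≈ 48 km

48 km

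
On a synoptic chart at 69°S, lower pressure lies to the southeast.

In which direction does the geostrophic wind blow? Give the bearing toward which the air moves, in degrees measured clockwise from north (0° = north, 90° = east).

045°

The pressure-gradient force points toward the southeast (bearing 135°).
Geostrophic balance: in the Southern Hemisphere the Coriolis force deflects motion to the left, so the geostrophic wind blows 90° to the left of the pressure-gradient force (low pressure on the right).
Rotating 135° by 90° counterclockwise gives 045° — the wind blows toward the northeast.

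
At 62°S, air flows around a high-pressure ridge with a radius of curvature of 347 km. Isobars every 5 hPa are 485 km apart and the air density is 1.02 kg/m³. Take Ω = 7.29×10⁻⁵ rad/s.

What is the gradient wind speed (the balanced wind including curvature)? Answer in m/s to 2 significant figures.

Coriolis parameter at 62°S:
f = 2Ω sin φ = 2 × 7.29×10⁻⁵ × sin 62° = 1.29×10⁻⁴ s⁻¹
Pressure gradient: |∂P/∂n| = 500 Pa / 485000 m = 1.03×10⁻³ Pa/m
Geostrophic speed: V_g = |∂P/∂n|/(fρ) = 1.03×10⁻³/(1.29×10⁻⁴ × 1.02) = 7.85 m/s
Around a high, pressure-gradient force acts outward with centrifugal, so Coriolis balances both:
fV = (1/ρ)|∂P/∂n| + V²/R  →  V² − fR·V + fR·V_g = 0
With fR = 1.29×10⁻⁴ × 347×10³ m = 44.7 m/s:
V = [fR − √((fR)² − 4 fR V_g)]/2 = [44.7 − √(44.7² − 4×44.7×7.85)]/2 = 10.2 m/s
Supergeostrophic (V > V_g = 7.85 m/s), as expected around a high.

10 m/s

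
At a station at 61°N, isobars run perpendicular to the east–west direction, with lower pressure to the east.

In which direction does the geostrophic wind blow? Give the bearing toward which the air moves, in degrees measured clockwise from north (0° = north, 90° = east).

The pressure-gradient force points toward the east (bearing 090°).
Geostrophic balance: in the Northern Hemisphere the Coriolis force deflects motion to the right, so the geostrophic wind blows 90° to the right of the pressure-gradient force (low pressure on the left).
Rotating 090° by 90° clockwise gives 180° — the wind blows toward the south.

180°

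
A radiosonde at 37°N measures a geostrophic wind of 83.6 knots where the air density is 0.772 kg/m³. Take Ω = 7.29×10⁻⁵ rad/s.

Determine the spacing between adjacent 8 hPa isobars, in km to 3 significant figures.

Coriolis parameter at 37°N:
f = 2Ω sin φ = 2 × 7.29×10⁻⁵ × sin 37° = 8.77×10⁻⁵ s⁻¹
Wind speed in SI: 83.6 knots = 43.0 m/s
Geostrophic balance rearranged: |∂P/∂n| = f ρ V_g
|∂P/∂n| = 8.77×10⁻⁵ × 0.772 × 43.0 = 2.91×10⁻³ Pa/m
Isobar spacing: Δn = ΔP/|∂P/∂n| = 800 Pa / 2.91×10⁻³ Pa/m = 274605 m ≈ 275 km

275 km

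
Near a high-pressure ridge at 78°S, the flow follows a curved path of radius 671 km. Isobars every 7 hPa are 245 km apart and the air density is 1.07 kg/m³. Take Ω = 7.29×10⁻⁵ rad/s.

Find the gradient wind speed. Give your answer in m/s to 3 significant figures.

Coriolis parameter at 78°S:
f = 2Ω sin φ = 2 × 7.29×10⁻⁵ × sin 78° = 1.43×10⁻⁴ s⁻¹
Pressure gradient: |∂P/∂n| = 700 Pa / 245000 m = 2.86×10⁻³ Pa/m
Geostrophic speed: V_g = |∂P/∂n|/(fρ) = 2.86×10⁻³/(1.43×10⁻⁴ × 1.07) = 18.7 m/s
Around a high, pressure-gradient force acts outward with centrifugal, so Coriolis balances both:
fV = (1/ρ)|∂P/∂n| + V²/R  →  V² − fR·V + fR·V_g = 0
With fR = 1.43×10⁻⁴ × 671×10³ m = 95.7 m/s:
V = [fR − √((fR)² − 4 fR V_g)]/2 = [95.7 − √(95.7² − 4×95.7×18.7)]/2 = 25.5 m/s
Supergeostrophic (V > V_g = 18.7 m/s), as expected around a high.

25.5 m/s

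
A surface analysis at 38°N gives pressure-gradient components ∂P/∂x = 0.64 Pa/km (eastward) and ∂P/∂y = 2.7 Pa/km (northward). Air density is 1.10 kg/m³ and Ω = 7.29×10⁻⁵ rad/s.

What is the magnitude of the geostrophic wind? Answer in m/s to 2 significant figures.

Coriolis parameter at 38°N:
f = 2Ω sin φ = 2 × 7.29×10⁻⁵ × sin 38° = 8.98×10⁻⁵ s⁻¹
Component geostrophic relations (x east, y north):
u_g = −(1/(fρ)) ∂P/∂y,  v_g = (1/(fρ)) ∂P/∂x
u_g = −(2.7×10⁻³)/(8.98×10⁻⁵ × 1.10) = −27.3 m/s;  v_g = (0.64×10⁻³)/(8.98×10⁻⁵ × 1.10) = 6.48 m/s
|V_g| = √(u_g² + v_g²) = 28.1 m/s

28 m/s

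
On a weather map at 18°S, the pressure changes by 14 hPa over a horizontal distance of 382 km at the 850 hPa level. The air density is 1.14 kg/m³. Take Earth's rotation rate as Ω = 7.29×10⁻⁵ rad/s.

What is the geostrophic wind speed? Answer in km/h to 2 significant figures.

Coriolis parameter at 18°S:
f = 2Ω sin φ = 2 × 7.29×10⁻⁵ × sin 18° = 4.51×10⁻⁵ s⁻¹
Pressure gradient: |∂P/∂n| = 1400 Pa / 382000 m = 3.66×10⁻³ Pa/m
Geostrophic balance (pressure-gradient force = Coriolis force):
V_g = (1/(fρ)) |∂P/∂n| = 3.66×10⁻³ / (4.51×10⁻⁵ × 1.14) = 71.4 m/s
Converting: 71.4 m/s × 3.6 = 260 km/h

260 km/h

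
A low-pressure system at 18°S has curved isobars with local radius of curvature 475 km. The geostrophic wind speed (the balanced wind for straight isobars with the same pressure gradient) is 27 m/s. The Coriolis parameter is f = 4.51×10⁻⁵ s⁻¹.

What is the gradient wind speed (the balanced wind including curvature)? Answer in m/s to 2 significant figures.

16 m/s

Around a low, centrifugal force acts outward with Coriolis, so pressure-gradient force balances both:
(1/ρ)|∂P/∂n| = fV + V²/R  →  V² + fR·V − fR·V_g = 0
With fR = 4.51×10⁻⁵ × 475×10³ m = 21.4 m/s:
V = [−fR + √((fR)² + 4 fR V_g)]/2 = [−21.4 + √(21.4² + 4×21.4×27)]/2 = 15.6 m/s
Subgeostrophic (V < V_g = 27 m/s), as expected around a low.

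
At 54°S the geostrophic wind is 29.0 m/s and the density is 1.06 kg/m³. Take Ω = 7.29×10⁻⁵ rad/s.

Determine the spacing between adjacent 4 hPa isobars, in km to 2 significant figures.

Coriolis parameter at 54°S:
f = 2Ω sin φ = 2 × 7.29×10⁻⁵ × sin 54° = 1.18×10⁻⁴ s⁻¹
Geostrophic balance rearranged: |∂P/∂n| = f ρ V_g
|∂P/∂n| = 1.18×10⁻⁴ × 1.06 × 29.0 = 3.63×10⁻³ Pa/m
Isobar spacing: Δn = ΔP/|∂P/∂n| = 400 Pa / 3.63×10⁻³ Pa/m = 110317 m ≈ 110 km

110 km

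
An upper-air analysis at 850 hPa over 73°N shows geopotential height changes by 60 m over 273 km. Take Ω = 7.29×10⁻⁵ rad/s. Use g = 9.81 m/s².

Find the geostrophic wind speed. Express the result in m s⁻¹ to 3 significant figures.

Coriolis parameter at 73°N:
f = 2Ω sin φ = 2 × 7.29×10⁻⁵ × sin 73° = 1.39×10⁻⁴ s⁻¹
Height gradient: |∂Z/∂n| = 60 m / 273000 m = 2.20×10⁻⁴
On a pressure surface, geostrophic balance gives V_g = (g/f)|∂Z/∂n|:
V_g = 9.81 × 2.20×10⁻⁴ / 1.39×10⁻⁴ = 15.5 m/s

15.5 m s⁻¹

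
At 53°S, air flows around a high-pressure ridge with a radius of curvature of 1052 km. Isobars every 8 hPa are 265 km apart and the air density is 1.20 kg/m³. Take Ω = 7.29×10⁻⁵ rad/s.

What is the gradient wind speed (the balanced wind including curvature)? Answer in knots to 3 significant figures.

54.4 knots

Coriolis parameter at 53°S:
f = 2Ω sin φ = 2 × 7.29×10⁻⁵ × sin 53° = 1.16×10⁻⁴ s⁻¹
Pressure gradient: |∂P/∂n| = 800 Pa / 265000 m = 3.02×10⁻³ Pa/m
Geostrophic speed: V_g = |∂P/∂n|/(fρ) = 3.02×10⁻³/(1.16×10⁻⁴ × 1.20) = 21.6 m/s
Around a high, pressure-gradient force acts outward with centrifugal, so Coriolis balances both:
fV = (1/ρ)|∂P/∂n| + V²/R  →  V² − fR·V + fR·V_g = 0
With fR = 1.16×10⁻⁴ × 1052×10³ m = 122 m/s:
V = [fR − √((fR)² − 4 fR V_g)]/2 = [122 − √(122² − 4×122×21.6)]/2 = 28 m/s
Supergeostrophic (V > V_g = 21.6 m/s), as expected around a high.
Converting: 28 m/s × 1.944 = 54.4 knots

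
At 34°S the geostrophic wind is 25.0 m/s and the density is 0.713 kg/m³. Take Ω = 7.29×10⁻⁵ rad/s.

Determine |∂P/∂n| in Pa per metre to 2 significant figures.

1.5×10⁻³ Pa/m

Coriolis parameter at 34°S:
f = 2Ω sin φ = 2 × 7.29×10⁻⁵ × sin 34° = 8.15×10⁻⁵ s⁻¹
Geostrophic balance rearranged: |∂P/∂n| = f ρ V_g
|∂P/∂n| = 8.15×10⁻⁵ × 0.713 × 25.0 = 1.45×10⁻³ Pa/m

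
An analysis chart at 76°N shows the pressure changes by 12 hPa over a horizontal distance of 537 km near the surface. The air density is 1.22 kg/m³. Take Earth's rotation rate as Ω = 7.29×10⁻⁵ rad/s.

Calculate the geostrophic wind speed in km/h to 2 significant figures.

Coriolis parameter at 76°N:
f = 2Ω sin φ = 2 × 7.29×10⁻⁵ × sin 76° = 1.41×10⁻⁴ s⁻¹
Pressure gradient: |∂P/∂n| = 1200 Pa / 537000 m = 2.23×10⁻³ Pa/m
Geostrophic balance (pressure-gradient force = Coriolis force):
V_g = (1/(fρ)) |∂P/∂n| = 2.23×10⁻³ / (1.41×10⁻⁴ × 1.22) = 12.9 m/s
Converting: 12.9 m/s × 3.6 = 47 km/h

47 km/h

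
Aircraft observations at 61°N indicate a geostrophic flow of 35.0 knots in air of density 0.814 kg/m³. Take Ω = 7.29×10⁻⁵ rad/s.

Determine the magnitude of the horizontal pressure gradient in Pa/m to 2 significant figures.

Coriolis parameter at 61°N:
f = 2Ω sin φ = 2 × 7.29×10⁻⁵ × sin 61° = 1.28×10⁻⁴ s⁻¹
Wind speed in SI: 35.0 knots = 18.0 m/s
Geostrophic balance rearranged: |∂P/∂n| = f ρ V_g
|∂P/∂n| = 1.28×10⁻⁴ × 0.814 × 18.0 = 1.87×10⁻³ Pa/m

1.9×10⁻³ Pa/m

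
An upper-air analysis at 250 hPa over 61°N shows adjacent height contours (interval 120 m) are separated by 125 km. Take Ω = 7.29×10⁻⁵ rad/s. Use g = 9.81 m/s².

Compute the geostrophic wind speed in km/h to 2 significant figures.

Coriolis parameter at 61°N:
f = 2Ω sin φ = 2 × 7.29×10⁻⁵ × sin 61° = 1.28×10⁻⁴ s⁻¹
Height gradient: |∂Z/∂n| = 120 m / 125000 m = 9.60×10⁻⁴
On a pressure surface, geostrophic balance gives V_g = (g/f)|∂Z/∂n|:
V_g = 9.81 × 9.60×10⁻⁴ / 1.28×10⁻⁴ = 73.9 m/s
Converting: 73.9 m/s × 3.6 = 270 km/h

270 km/h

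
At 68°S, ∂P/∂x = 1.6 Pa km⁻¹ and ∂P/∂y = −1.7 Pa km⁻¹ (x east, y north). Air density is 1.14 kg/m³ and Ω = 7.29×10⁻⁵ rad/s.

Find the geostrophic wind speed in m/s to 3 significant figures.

Coriolis parameter at 68°S:
f = 2Ω sin φ = 2 × 7.29×10⁻⁵ × sin 68° = 1.35×10⁻⁴ s⁻¹
In the Southern Hemisphere f is negative: f = −1.35×10⁻⁴ s⁻¹.
Component geostrophic relations (x east, y north):
u_g = −(1/(fρ)) ∂P/∂y,  v_g = (1/(fρ)) ∂P/∂x
u_g = −(−1.7×10⁻³)/(−1.35×10⁻⁴ × 1.14) = −11.0 m/s;  v_g = (1.6×10⁻³)/(−1.35×10⁻⁴ × 1.14) = −10.4 m/s
|V_g| = √(u_g² + v_g²) = 15.1 m/s

15.1 m/s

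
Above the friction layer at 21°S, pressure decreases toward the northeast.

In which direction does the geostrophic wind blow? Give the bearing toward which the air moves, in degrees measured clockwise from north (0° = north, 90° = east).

315°

The pressure-gradient force points toward the northeast (bearing 045°).
Geostrophic balance: in the Southern Hemisphere the Coriolis force deflects motion to the left, so the geostrophic wind blows 90° to the left of the pressure-gradient force (low pressure on the right).
Rotating 045° by 90° counterclockwise gives 315° — the wind blows toward the northwest.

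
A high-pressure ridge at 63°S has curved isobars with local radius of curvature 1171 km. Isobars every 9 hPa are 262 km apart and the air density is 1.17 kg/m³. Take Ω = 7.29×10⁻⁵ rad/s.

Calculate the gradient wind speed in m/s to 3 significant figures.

Coriolis parameter at 63°S:
f = 2Ω sin φ = 2 × 7.29×10⁻⁵ × sin 63° = 1.30×10⁻⁴ s⁻¹
Pressure gradient: |∂P/∂n| = 900 Pa / 262000 m = 3.44×10⁻³ Pa/m
Geostrophic speed: V_g = |∂P/∂n|/(fρ) = 3.44×10⁻³/(1.30×10⁻⁴ × 1.17) = 22.6 m/s
Around a high, pressure-gradient force acts outward with centrifugal, so Coriolis balances both:
fV = (1/ρ)|∂P/∂n| + V²/R  →  V² − fR·V + fR·V_g = 0
With fR = 1.30×10⁻⁴ × 1171×10³ m = 152 m/s:
V = [fR − √((fR)² − 4 fR V_g)]/2 = [152 − √(152² − 4×152×22.6)]/2 = 27.6 m/s
Supergeostrophic (V > V_g = 22.6 m/s), as expected around a high.

27.6 m/s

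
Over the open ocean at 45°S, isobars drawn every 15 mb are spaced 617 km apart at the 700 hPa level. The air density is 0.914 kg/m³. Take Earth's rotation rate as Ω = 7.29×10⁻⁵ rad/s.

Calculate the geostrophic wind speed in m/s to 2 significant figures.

Coriolis parameter at 45°S:
f = 2Ω sin φ = 2 × 7.29×10⁻⁵ × sin 45° = 1.03×10⁻⁴ s⁻¹
Pressure gradient: |∂P/∂n| = 1500 Pa / 617000 m = 2.43×10⁻³ Pa/m
Geostrophic balance (pressure-gradient force = Coriolis force):
V_g = (1/(fρ)) |∂P/∂n| = 2.43×10⁻³ / (1.03×10⁻⁴ × 0.914) = 25.8 m/s

26 m/s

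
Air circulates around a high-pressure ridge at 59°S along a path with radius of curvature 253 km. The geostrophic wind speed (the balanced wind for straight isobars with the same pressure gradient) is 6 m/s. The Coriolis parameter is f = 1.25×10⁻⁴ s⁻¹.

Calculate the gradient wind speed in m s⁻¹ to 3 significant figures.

Around a high, pressure-gradient force acts outward with centrifugal, so Coriolis balances both:
fV = (1/ρ)|∂P/∂n| + V²/R  →  V² − fR·V + fR·V_g = 0
With fR = 1.25×10⁻⁴ × 253×10³ m = 31.6 m/s:
V = [fR − √((fR)² − 4 fR V_g)]/2 = [31.6 − √(31.6² − 4×31.6×6)]/2 = 8.05 m/s
Supergeostrophic (V > V_g = 6 m/s), as expected around a high.

8.05 m s⁻¹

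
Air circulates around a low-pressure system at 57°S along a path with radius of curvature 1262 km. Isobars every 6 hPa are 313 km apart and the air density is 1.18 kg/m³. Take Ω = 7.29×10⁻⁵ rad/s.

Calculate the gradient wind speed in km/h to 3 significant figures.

Coriolis parameter at 57°S:
f = 2Ω sin φ = 2 × 7.29×10⁻⁵ × sin 57° = 1.22×10⁻⁴ s⁻¹
Pressure gradient: |∂P/∂n| = 600 Pa / 313000 m = 1.92×10⁻³ Pa/m
Geostrophic speed: V_g = |∂P/∂n|/(fρ) = 1.92×10⁻³/(1.22×10⁻⁴ × 1.18) = 13.3 m/s
Around a low, centrifugal force acts outward with Coriolis, so pressure-gradient force balances both:
(1/ρ)|∂P/∂n| = fV + V²/R  →  V² + fR·V − fR·V_g = 0
With fR = 1.22×10⁻⁴ × 1262×10³ m = 154 m/s:
V = [−fR + √((fR)² + 4 fR V_g)]/2 = [−154 + √(154² + 4×154×13.3)]/2 = 12.3 m/s
Subgeostrophic (V < V_g = 13.3 m/s), as expected around a low.
Converting: 12.3 m/s × 3.6 = 44.3 km/h

44.3 km/h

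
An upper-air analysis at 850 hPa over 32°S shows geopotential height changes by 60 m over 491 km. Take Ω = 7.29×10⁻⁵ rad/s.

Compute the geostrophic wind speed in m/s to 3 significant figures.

Coriolis parameter at 32°S:
f = 2Ω sin φ = 2 × 7.29×10⁻⁵ × sin 32° = 7.73×10⁻⁵ s⁻¹
Height gradient: |∂Z/∂n| = 60 m / 491000 m = 1.22×10⁻⁴
On a pressure surface, geostrophic balance gives V_g = (g/f)|∂Z/∂n|:
V_g = 9.81 × 1.22×10⁻⁴ / 7.73×10⁻⁵ = 15.5 m/s

15.5 m/s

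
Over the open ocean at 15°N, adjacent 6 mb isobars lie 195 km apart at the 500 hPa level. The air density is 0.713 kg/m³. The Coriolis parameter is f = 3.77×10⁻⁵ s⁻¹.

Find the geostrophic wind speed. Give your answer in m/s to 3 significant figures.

114 m/s

Pressure gradient: |∂P/∂n| = 600 Pa / 195000 m = 3.08×10⁻³ Pa/m
Geostrophic balance (pressure-gradient force = Coriolis force):
V_g = (1/(fρ)) |∂P/∂n| = 3.08×10⁻³ / (3.77×10⁻⁵ × 0.713) = 114 m/s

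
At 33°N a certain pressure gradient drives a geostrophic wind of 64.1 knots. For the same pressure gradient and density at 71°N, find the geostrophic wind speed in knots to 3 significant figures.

36.9 knots

With the same pressure gradient and density, V_g ∝ 1/f ∝ 1/sin φ.
V₂ = V₁ · sin φ₁ / sin φ₂ = 64.1 × sin 33° / sin 71°
V₂ = 64.1 × 0.5446/0.9455 = 36.9 knots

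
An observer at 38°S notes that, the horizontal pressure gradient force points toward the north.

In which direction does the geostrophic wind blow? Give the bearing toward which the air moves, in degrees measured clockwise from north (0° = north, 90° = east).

The pressure-gradient force points toward the north (bearing 000°).
Geostrophic balance: in the Southern Hemisphere the Coriolis force deflects motion to the left, so the geostrophic wind blows 90° to the left of the pressure-gradient force (low pressure on the right).
Rotating 000° by 90° counterclockwise gives 270° — the wind blows toward the west.

270°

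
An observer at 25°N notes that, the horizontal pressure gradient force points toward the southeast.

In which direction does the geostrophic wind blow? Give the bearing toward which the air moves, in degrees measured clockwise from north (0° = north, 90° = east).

225°

The pressure-gradient force points toward the southeast (bearing 135°).
Geostrophic balance: in the Northern Hemisphere the Coriolis force deflects motion to the right, so the geostrophic wind blows 90° to the right of the pressure-gradient force (low pressure on the left).
Rotating 135° by 90° clockwise gives 225° — the wind blows toward the southwest.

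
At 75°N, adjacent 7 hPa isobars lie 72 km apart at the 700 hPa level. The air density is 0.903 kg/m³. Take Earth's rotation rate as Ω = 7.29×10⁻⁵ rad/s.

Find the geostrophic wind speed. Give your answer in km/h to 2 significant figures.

Coriolis parameter at 75°N:
f = 2Ω sin φ = 2 × 7.29×10⁻⁵ × sin 75° = 1.41×10⁻⁴ s⁻¹
Pressure gradient: |∂P/∂n| = 700 Pa / 72000 m = 9.72×10⁻³ Pa/m
Geostrophic balance (pressure-gradient force = Coriolis force):
V_g = (1/(fρ)) |∂P/∂n| = 9.72×10⁻³ / (1.41×10⁻⁴ × 0.903) = 76.4 m/s
Converting: 76.4 m/s × 3.6 = 280 km/h

280 km/h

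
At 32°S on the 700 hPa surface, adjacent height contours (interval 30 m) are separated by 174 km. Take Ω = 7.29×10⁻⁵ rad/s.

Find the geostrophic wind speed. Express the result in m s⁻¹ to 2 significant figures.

Coriolis parameter at 32°S:
f = 2Ω sin φ = 2 × 7.29×10⁻⁵ × sin 32° = 7.73×10⁻⁵ s⁻¹
Height gradient: |∂Z/∂n| = 30 m / 174000 m = 1.72×10⁻⁴
On a pressure surface, geostrophic balance gives V_g = (g/f)|∂Z/∂n|:
V_g = 9.81 × 1.72×10⁻⁴ / 7.73×10⁻⁵ = 21.9 m/s

22 m s⁻¹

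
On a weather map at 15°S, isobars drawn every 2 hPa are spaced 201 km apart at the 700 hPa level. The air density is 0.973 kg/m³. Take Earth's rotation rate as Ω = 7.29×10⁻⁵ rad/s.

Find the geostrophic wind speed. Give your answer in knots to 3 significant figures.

52.7 knots

Coriolis parameter at 15°S:
f = 2Ω sin φ = 2 × 7.29×10⁻⁵ × sin 15° = 3.77×10⁻⁵ s⁻¹
Pressure gradient: |∂P/∂n| = 200 Pa / 201000 m = 9.95×10⁻⁴ Pa/m
Geostrophic balance (pressure-gradient force = Coriolis force):
V_g = (1/(fρ)) |∂P/∂n| = 9.95×10⁻⁴ / (3.77×10⁻⁵ × 0.973) = 27.1 m/s
Converting: 27.1 m/s × 1.944 = 52.7 knots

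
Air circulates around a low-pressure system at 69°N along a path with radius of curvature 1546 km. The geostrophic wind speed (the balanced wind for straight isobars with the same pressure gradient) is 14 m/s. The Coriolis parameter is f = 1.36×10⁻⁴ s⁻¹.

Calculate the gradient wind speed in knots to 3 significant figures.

25.6 knots

Around a low, centrifugal force acts outward with Coriolis, so pressure-gradient force balances both:
(1/ρ)|∂P/∂n| = fV + V²/R  →  V² + fR·V − fR·V_g = 0
With fR = 1.36×10⁻⁴ × 1546×10³ m = 210 m/s:
V = [−fR + √((fR)² + 4 fR V_g)]/2 = [−210 + √(210² + 4×210×14)]/2 = 13.2 m/s
Subgeostrophic (V < V_g = 14 m/s), as expected around a low.
Converting: 13.2 m/s × 1.944 = 25.6 knots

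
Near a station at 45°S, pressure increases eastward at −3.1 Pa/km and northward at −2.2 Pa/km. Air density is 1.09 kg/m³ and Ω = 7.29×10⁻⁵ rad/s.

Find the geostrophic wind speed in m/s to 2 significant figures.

Coriolis parameter at 45°S:
f = 2Ω sin φ = 2 × 7.29×10⁻⁵ × sin 45° = 1.03×10⁻⁴ s⁻¹
In the Southern Hemisphere f is negative: f = −1.03×10⁻⁴ s⁻¹.
Component geostrophic relations (x east, y north):
u_g = −(1/(fρ)) ∂P/∂y,  v_g = (1/(fρ)) ∂P/∂x
u_g = −(−2.2×10⁻³)/(−1.03×10⁻⁴ × 1.09) = −19.6 m/s;  v_g = (−3.1×10⁻³)/(−1.03×10⁻⁴ × 1.09) = 27.6 m/s
|V_g| = √(u_g² + v_g²) = 33.8 m/s

34 m/s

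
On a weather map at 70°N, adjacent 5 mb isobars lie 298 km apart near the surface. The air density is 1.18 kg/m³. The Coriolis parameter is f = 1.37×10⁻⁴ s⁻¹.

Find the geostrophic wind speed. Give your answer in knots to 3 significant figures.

20.2 knots

Pressure gradient: |∂P/∂n| = 500 Pa / 298000 m = 1.68×10⁻³ Pa/m
Geostrophic balance (pressure-gradient force = Coriolis force):
V_g = (1/(fρ)) |∂P/∂n| = 1.68×10⁻³ / (1.37×10⁻⁴ × 1.18) = 10.4 m/s
Converting: 10.4 m/s × 1.944 = 20.2 knots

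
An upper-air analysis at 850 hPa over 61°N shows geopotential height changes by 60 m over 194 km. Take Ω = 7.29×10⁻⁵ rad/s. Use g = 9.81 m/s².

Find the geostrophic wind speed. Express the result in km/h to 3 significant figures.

85.7 km/h

Coriolis parameter at 61°N:
f = 2Ω sin φ = 2 × 7.29×10⁻⁵ × sin 61° = 1.28×10⁻⁴ s⁻¹
Height gradient: |∂Z/∂n| = 60 m / 194000 m = 3.09×10⁻⁴
On a pressure surface, geostrophic balance gives V_g = (g/f)|∂Z/∂n|:
V_g = 9.81 × 3.09×10⁻⁴ / 1.28×10⁻⁴ = 23.8 m/s
Converting: 23.8 m/s × 3.6 = 85.7 km/h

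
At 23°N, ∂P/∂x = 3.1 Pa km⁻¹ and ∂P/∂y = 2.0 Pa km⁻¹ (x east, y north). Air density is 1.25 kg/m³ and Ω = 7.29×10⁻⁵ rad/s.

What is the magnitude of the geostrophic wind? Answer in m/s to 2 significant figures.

Coriolis parameter at 23°N:
f = 2Ω sin φ = 2 × 7.29×10⁻⁵ × sin 23° = 5.70×10⁻⁵ s⁻¹
Component geostrophic relations (x east, y north):
u_g = −(1/(fρ)) ∂P/∂y,  v_g = (1/(fρ)) ∂P/∂x
u_g = −(2.0×10⁻³)/(5.70×10⁻⁵ × 1.25) = −28.1 m/s;  v_g = (3.1×10⁻³)/(5.70×10⁻⁵ × 1.25) = 43.5 m/s
|V_g| = √(u_g² + v_g²) = 51.8 m/s

52 m/s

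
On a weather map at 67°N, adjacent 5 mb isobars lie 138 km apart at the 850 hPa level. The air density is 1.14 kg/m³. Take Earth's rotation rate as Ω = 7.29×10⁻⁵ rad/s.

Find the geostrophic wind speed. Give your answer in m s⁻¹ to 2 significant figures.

Coriolis parameter at 67°N:
f = 2Ω sin φ = 2 × 7.29×10⁻⁵ × sin 67° = 1.34×10⁻⁴ s⁻¹
Pressure gradient: |∂P/∂n| = 500 Pa / 138000 m = 3.62×10⁻³ Pa/m
Geostrophic balance (pressure-gradient force = Coriolis force):
V_g = (1/(fρ)) |∂P/∂n| = 3.62×10⁻³ / (1.34×10⁻⁴ × 1.14) = 23.7 m/s

24 m s⁻¹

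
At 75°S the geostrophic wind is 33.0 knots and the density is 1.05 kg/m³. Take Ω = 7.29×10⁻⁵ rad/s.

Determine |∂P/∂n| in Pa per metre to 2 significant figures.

2.5×10⁻³ Pa/m

Coriolis parameter at 75°S:
f = 2Ω sin φ = 2 × 7.29×10⁻⁵ × sin 75° = 1.41×10⁻⁴ s⁻¹
Wind speed in SI: 33.0 knots = 17.0 m/s
Geostrophic balance rearranged: |∂P/∂n| = f ρ V_g
|∂P/∂n| = 1.41×10⁻⁴ × 1.05 × 17.0 = 2.51×10⁻³ Pa/m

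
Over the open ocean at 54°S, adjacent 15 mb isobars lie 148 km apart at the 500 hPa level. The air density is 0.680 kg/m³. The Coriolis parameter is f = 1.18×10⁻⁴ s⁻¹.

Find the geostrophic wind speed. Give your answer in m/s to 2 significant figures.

130 m/s

Pressure gradient: |∂P/∂n| = 1500 Pa / 148000 m = 1.01×10⁻² Pa/m
Geostrophic balance (pressure-gradient force = Coriolis force):
V_g = (1/(fρ)) |∂P/∂n| = 1.01×10⁻² / (1.18×10⁻⁴ × 0.680) = 126 m/s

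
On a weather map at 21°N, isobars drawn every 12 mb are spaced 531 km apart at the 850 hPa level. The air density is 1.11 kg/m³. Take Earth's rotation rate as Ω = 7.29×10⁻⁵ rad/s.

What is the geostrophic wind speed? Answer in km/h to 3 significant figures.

140 km/h

Coriolis parameter at 21°N:
f = 2Ω sin φ = 2 × 7.29×10⁻⁵ × sin 21° = 5.23×10⁻⁵ s⁻¹
Pressure gradient: |∂P/∂n| = 1200 Pa / 531000 m = 2.26×10⁻³ Pa/m
Geostrophic balance (pressure-gradient force = Coriolis force):
V_g = (1/(fρ)) |∂P/∂n| = 2.26×10⁻³ / (5.23×10⁻⁵ × 1.11) = 39.0 m/s
Converting: 39.0 m/s × 3.6 = 140 km/h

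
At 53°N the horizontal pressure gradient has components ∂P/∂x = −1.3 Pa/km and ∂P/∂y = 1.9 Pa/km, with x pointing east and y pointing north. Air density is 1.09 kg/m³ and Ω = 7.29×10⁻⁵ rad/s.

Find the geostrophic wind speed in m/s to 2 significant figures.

18 m/s

Coriolis parameter at 53°N:
f = 2Ω sin φ = 2 × 7.29×10⁻⁵ × sin 53° = 1.16×10⁻⁴ s⁻¹
Component geostrophic relations (x east, y north):
u_g = −(1/(fρ)) ∂P/∂y,  v_g = (1/(fρ)) ∂P/∂x
u_g = −(1.9×10⁻³)/(1.16×10⁻⁴ × 1.09) = −15.0 m/s;  v_g = (−1.3×10⁻³)/(1.16×10⁻⁴ × 1.09) = −10.2 m/s
|V_g| = √(u_g² + v_g²) = 18.1 m/s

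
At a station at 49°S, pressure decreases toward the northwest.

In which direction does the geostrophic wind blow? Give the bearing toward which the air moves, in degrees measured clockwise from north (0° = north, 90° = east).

225°

The pressure-gradient force points toward the northwest (bearing 315°).
Geostrophic balance: in the Southern Hemisphere the Coriolis force deflects motion to the left, so the geostrophic wind blows 90° to the left of the pressure-gradient force (low pressure on the right).
Rotating 315° by 90° counterclockwise gives 225° — the wind blows toward the southwest.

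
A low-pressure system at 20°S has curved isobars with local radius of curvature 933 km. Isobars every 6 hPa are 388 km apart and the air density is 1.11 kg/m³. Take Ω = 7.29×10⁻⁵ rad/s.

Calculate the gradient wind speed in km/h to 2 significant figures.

71 km/h

Coriolis parameter at 20°S:
f = 2Ω sin φ = 2 × 7.29×10⁻⁵ × sin 20° = 4.99×10⁻⁵ s⁻¹
Pressure gradient: |∂P/∂n| = 600 Pa / 388000 m = 1.55×10⁻³ Pa/m
Geostrophic speed: V_g = |∂P/∂n|/(fρ) = 1.55×10⁻³/(4.99×10⁻⁵ × 1.11) = 27.9 m/s
Around a low, centrifugal force acts outward with Coriolis, so pressure-gradient force balances both:
(1/ρ)|∂P/∂n| = fV + V²/R  →  V² + fR·V − fR·V_g = 0
With fR = 4.99×10⁻⁵ × 933×10³ m = 46.5 m/s:
V = [−fR + √((fR)² + 4 fR V_g)]/2 = [−46.5 + √(46.5² + 4×46.5×27.9)]/2 = 19.6 m/s
Subgeostrophic (V < V_g = 27.9 m/s), as expected around a low.
Converting: 19.6 m/s × 3.6 = 71 km/h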